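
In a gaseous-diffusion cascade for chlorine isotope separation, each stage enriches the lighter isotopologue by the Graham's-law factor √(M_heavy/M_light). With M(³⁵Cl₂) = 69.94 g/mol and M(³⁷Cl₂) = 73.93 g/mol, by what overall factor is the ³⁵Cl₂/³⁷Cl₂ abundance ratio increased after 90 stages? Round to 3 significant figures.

12.1

Overall factor = α^90 with α = √(73.93/69.94), i.e. (73.93/69.94)^(90/2).
= 1.05705^45 = 12.1.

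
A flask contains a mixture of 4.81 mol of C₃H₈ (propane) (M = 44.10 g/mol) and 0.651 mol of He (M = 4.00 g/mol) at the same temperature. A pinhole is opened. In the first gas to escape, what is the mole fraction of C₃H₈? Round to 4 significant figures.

Rate_i ∝ x_i/√M_i (Graham's law weighted by mole fraction), so the effusate composition follows n_i/√M_i.
x_C₃H₈(eff) = (n_C₃H₈/√M_C₃H₈) / (n_C₃H₈/√M_C₃H₈ + n_He/√M_He)
= (4.81/√44.10) / (4.81/√44.10 + 0.651/√4.00) = 0.7243/(0.7243 + 0.3255) = 0.6899.

0.6899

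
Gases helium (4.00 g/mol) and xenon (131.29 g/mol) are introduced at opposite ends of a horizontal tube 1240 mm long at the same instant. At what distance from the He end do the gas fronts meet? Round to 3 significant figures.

Distances travelled in equal time are proportional to diffusion rates, so d_He/d_Xe = √(M_Xe/M_He) = √(131.29/4.00) = 5.729.
With d_He + d_Xe = 1240 mm, d_Xe = 1240/(1 + 5.729) = 184.3 mm.
d_He = 1240 − 184.3 = 1060 mm.

1060 mm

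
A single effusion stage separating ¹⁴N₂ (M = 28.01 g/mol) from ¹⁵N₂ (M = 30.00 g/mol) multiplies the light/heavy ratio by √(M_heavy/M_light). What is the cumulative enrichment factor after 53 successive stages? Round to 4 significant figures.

The single-stage factor is √(M_heavy/M_light), so 53 stages give [√(30.00/28.01)]^53 = (30.00/28.01)^(53/2).
= 1.07105^(53/2) = 6.165.

6.165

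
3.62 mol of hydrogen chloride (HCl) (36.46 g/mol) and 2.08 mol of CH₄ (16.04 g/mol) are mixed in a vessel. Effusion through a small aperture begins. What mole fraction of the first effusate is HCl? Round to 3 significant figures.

Rate_i ∝ x_i/√M_i (Graham's law weighted by mole fraction), so the effusate composition follows n_i/√M_i.
So x_HCl in the escaping gas = (n_HCl/√M_HCl) / Σ(n_i/√M_i)
= (3.62/√36.46) / (3.62/√36.46 + 2.08/√16.04) = 0.5995/(0.5995 + 0.5194) = 0.536.

0.536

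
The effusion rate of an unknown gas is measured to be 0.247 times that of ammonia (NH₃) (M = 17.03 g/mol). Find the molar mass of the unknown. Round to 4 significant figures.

Since effusion rate ∝ 1/√M, rate_X/rate_NH₃ = √(M_NH₃/M_X).
0.247 = √(17.03/M_X)
M_X = 17.03 / 0.247² = 17.03 / 0.06101 = 279.1 g/mol

279.1 g/mol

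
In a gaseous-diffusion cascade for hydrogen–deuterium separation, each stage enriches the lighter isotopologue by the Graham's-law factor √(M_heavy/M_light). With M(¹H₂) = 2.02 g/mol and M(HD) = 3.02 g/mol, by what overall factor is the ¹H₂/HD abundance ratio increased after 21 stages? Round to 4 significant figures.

After 21 stages the ratio has grown by (√(3.02/2.02))^21 = (3.02/2.02)^(21/2).
= 1.49505^(21/2) = 68.22.

68.22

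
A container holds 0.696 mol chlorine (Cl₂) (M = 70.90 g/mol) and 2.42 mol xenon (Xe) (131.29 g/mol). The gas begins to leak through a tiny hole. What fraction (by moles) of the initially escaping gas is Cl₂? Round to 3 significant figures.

Each component's effusion rate ∝ (its partial pressure)·(1/√M) ∝ n_i/√M_i.
x_Cl₂(eff) = (n_Cl₂/√M_Cl₂) / (n_Cl₂/√M_Cl₂ + n_Xe/√M_Xe)
= (0.696/√70.90) / (0.696/√70.90 + 2.42/√131.29) = 0.08266/(0.08266 + 0.2112) = 0.281.

0.281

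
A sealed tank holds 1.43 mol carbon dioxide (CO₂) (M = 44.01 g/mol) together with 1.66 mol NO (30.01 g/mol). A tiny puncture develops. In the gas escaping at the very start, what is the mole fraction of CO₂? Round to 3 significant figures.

0.416

Each component's effusion rate ∝ (its partial pressure)·(1/√M) ∝ n_i/√M_i.
x_CO₂(eff) = (n_CO₂/√M_CO₂) / (n_CO₂/√M_CO₂ + n_NO/√M_NO)
= (1.43/√44.01) / (1.43/√44.01 + 1.66/√30.01) = 0.2156/(0.2156 + 0.3030) = 0.416.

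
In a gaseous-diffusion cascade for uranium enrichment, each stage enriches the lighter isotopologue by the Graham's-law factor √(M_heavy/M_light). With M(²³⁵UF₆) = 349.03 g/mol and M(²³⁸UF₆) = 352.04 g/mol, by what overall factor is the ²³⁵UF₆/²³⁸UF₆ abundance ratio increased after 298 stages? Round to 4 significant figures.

3.595

Each stage multiplies the ratio by α = √(352.04/349.03), so after 298 stages the overall factor is α^298 = (352.04/349.03)^(298/2).
= 1.00862^149 = 3.595.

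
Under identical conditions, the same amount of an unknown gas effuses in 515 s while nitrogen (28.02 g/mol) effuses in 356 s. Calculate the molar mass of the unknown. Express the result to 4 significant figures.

Using Graham's law: t_X/t_N₂ = √(M_X/M_N₂).
515/356 = 1.447 = √(M_X/28.02)
M_X = 28.02 × 1.447² = 28.02 × 2.093 = 58.64 g/mol

58.64 g/mol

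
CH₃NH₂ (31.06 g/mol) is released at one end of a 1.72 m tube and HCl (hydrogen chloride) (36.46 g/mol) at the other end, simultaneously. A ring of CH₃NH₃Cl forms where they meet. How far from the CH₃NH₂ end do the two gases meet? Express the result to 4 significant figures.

Graham's law gives d_CH₃NH₂/d_HCl = rate_CH₃NH₂/rate_HCl = √(M_HCl/M_CH₃NH₂) = √(36.46/31.06) = 1.083.
With d_CH₃NH₂ + d_HCl = 1.72 m, d_HCl = 1.72/(1 + 1.083) = 0.8256 m.
d_CH₃NH₂ = 1.72 − 0.8256 = 0.8944 m.

0.8944 m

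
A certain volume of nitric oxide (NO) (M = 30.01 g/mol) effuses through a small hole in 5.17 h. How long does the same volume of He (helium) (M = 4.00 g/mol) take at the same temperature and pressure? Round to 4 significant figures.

By Graham's law, t_He/t_NO = √(M_He/M_NO) = √(4.00/30.01) = √0.1333 = 0.3651.
So the time for He is 5.17 × 0.3651 = 1.888 h.

1.888 h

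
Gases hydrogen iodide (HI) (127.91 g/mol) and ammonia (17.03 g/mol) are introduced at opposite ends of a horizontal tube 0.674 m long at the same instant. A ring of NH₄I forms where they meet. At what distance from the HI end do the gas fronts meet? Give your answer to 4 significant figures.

In equal time, each gas travels a distance ∝ its rate ∝ 1/√M, so d_HI/d_NH₃ = √(M_NH₃/M_HI) = √(17.03/127.91) = 0.3649.
With d_HI + d_NH₃ = 0.674 m, d_NH₃ = 0.674/(1 + 0.3649) = 0.4938 m.
d_HI = 0.674 − 0.4938 = 0.1802 m.

0.1802 m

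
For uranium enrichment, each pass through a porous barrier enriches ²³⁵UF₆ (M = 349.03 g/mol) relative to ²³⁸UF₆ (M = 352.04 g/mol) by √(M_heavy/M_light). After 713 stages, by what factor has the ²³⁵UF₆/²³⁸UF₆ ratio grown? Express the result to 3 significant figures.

21.4

Each stage multiplies the ratio by α = √(352.04/349.03), so after 713 stages the overall factor is α^713 = (352.04/349.03)^(713/2).
= 1.00862^(713/2) = 21.4.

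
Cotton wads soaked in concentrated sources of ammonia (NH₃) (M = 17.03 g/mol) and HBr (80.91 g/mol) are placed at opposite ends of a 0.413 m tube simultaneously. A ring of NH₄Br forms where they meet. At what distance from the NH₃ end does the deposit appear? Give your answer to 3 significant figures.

The fronts meet when d_NH₃ + d_HBr = L with d_NH₃/d_HBr = √(M_HBr/M_NH₃) (Graham's law). Here √(M_HBr/M_NH₃) = √(80.91/17.03) = 2.180.
With d_NH₃ + d_HBr = 0.413 m, d_HBr = 0.413/(1 + 2.180) = 0.1299 m.
d_NH₃ = 0.413 − 0.1299 = 0.283 m.

0.283 m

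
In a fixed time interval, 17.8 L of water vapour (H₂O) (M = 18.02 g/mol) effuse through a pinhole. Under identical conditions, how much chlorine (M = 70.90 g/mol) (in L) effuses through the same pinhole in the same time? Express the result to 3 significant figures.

8.97 L

From Graham's law, rate_Cl₂/rate_H₂O = √(M_H₂O/M_Cl₂) = √(18.02/70.90) = √0.2542 = 0.5041.
So the volume for Cl₂ is 17.8 × 0.5041 = 8.97 L.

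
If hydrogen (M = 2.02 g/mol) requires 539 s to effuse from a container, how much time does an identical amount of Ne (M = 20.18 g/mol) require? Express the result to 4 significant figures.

From Graham's law, t_Ne/t_H₂ = √(M_Ne/M_H₂) = √(20.18/2.02) = √9.990 = 3.161.
So the time for Ne is 539 × 3.161 = 1704 s.

1704 s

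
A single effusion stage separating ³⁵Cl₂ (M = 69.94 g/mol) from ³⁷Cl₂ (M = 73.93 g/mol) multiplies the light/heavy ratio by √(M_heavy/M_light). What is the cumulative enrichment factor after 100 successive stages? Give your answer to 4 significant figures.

The single-stage factor is √(M_heavy/M_light), so 100 stages give [√(73.93/69.94)]^100 = (73.93/69.94)^(100/2).
= 1.05705^50 = 16.02.

16.02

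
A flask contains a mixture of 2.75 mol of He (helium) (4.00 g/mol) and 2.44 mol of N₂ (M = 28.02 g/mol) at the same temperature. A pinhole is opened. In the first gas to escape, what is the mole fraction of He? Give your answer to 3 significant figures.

Effusion rate of each component ∝ n_i/√M_i (partial pressure × 1/√M).
Mole fraction of He in the effusate = (n_He/√M_He) / (n_He/√M_He + n_N₂/√M_N₂)
= (2.75/√4.00) / (2.75/√4.00 + 2.44/√28.02) = 1.375/(1.375 + 0.4610) = 0.749.

0.749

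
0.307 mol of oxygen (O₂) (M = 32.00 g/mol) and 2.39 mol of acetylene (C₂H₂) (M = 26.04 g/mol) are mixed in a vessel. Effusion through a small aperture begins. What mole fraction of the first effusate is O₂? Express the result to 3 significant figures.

Each component's effusion rate ∝ (its partial pressure)·(1/√M) ∝ n_i/√M_i.
x_O₂(eff) = (n_O₂/√M_O₂) / (n_O₂/√M_O₂ + n_C₂H₂/√M_C₂H₂)
= (0.307/√32.00) / (0.307/√32.00 + 2.39/√26.04) = 0.05427/(0.05427 + 0.4684) = 0.104.

0.104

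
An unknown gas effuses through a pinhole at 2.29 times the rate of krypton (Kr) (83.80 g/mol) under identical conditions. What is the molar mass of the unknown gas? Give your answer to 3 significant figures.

Graham's law gives rate_X/rate_Kr = √(M_Kr/M_X).
2.29 = √(83.80/M_X)
M_X = 83.80 / 2.29² = 83.80 / 5.244 = 16.0 g/mol

16.0 g/mol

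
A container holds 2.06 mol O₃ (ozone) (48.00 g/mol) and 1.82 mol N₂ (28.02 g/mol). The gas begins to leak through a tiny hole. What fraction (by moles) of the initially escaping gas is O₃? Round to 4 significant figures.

0.4637

Effusion rate of each component ∝ n_i/√M_i (partial pressure × 1/√M).
Mole fraction of O₃ in the effusate = (n_O₃/√M_O₃) / (n_O₃/√M_O₃ + n_N₂/√M_N₂)
= (2.06/√48.00) / (2.06/√48.00 + 1.82/√28.02) = 0.2973/(0.2973 + 0.3438) = 0.4637.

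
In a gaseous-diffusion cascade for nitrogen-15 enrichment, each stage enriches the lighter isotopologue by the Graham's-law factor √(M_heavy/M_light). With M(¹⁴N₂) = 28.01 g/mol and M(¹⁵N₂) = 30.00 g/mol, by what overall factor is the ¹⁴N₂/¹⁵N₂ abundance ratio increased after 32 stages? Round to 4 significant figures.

2.999

Each stage multiplies the ratio by α = √(30.00/28.01), so after 32 stages the overall factor is α^32 = (30.00/28.01)^(32/2).
= 1.07105^16 = 2.999.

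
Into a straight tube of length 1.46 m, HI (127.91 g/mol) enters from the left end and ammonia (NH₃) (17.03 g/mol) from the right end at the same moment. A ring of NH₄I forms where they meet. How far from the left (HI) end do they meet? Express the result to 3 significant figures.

Graham's law gives d_HI/d_NH₃ = rate_HI/rate_NH₃ = √(M_NH₃/M_HI) = √(17.03/127.91) = 0.3649.
With d_HI + d_NH₃ = 1.46 m, d_NH₃ = 1.46/(1 + 0.3649) = 1.070 m.
d_HI = 1.46 − 1.070 = 0.390 m.

0.390 m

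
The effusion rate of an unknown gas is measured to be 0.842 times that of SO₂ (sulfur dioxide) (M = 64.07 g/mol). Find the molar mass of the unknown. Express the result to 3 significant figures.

Graham's law gives rate_X/rate_SO₂ = √(M_SO₂/M_X).
0.842 = √(64.07/M_X)
M_X = 64.07 / 0.842² = 64.07 / 0.7090 = 90.4 g/mol

90.4 g/mol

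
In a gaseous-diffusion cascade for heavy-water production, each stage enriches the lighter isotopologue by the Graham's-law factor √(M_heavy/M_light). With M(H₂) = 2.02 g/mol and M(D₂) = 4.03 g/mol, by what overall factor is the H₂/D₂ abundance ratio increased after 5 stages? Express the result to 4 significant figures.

Overall factor = α^5 with α = √(4.03/2.02), i.e. (4.03/2.02)^(5/2).
= 1.99505^(5/2) = 5.622.

5.622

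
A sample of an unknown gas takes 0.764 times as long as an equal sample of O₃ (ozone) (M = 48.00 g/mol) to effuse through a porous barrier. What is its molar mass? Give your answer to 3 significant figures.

By Graham's law, t_X/t_O₃ = √(M_X/M_O₃).
0.764 = √(M_X/48.00)
M_X = 48.00 × 0.764² = 48.00 × 0.5837 = 28.0 g/mol

28.0 g/mol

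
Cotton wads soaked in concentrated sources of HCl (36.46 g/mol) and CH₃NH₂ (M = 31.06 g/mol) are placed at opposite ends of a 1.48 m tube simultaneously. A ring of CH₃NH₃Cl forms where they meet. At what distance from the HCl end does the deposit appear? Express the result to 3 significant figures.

In equal time, each gas travels a distance ∝ its rate ∝ 1/√M, so d_HCl/d_CH₃NH₂ = √(M_CH₃NH₂/M_HCl) = √(31.06/36.46) = 0.9230.
With d_HCl + d_CH₃NH₂ = 1.48 m, d_CH₃NH₂ = 1.48/(1 + 0.9230) = 0.7696 m.
d_HCl = 1.48 − 0.7696 = 0.710 m.

0.710 m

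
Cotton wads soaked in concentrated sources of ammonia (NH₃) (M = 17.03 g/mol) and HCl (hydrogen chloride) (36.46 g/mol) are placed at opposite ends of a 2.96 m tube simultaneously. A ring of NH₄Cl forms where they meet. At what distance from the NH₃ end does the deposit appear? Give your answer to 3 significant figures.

1.76 m

In equal time, each gas travels a distance ∝ its rate ∝ 1/√M, so d_NH₃/d_HCl = √(M_HCl/M_NH₃) = √(36.46/17.03) = 1.463.
With d_NH₃ + d_HCl = 2.96 m, d_HCl = 2.96/(1 + 1.463) = 1.202 m.
d_NH₃ = 2.96 − 1.202 = 1.76 m.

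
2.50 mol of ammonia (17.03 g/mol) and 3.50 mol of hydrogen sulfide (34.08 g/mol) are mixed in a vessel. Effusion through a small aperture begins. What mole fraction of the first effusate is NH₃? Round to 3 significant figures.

0.503

Rate_i ∝ x_i/√M_i (Graham's law weighted by mole fraction), so the effusate composition follows n_i/√M_i.
So x_NH₃ in the escaping gas = (n_NH₃/√M_NH₃) / Σ(n_i/√M_i)
= (2.50/√17.03) / (2.50/√17.03 + 3.50/√34.08) = 0.6058/(0.6058 + 0.5995) = 0.503.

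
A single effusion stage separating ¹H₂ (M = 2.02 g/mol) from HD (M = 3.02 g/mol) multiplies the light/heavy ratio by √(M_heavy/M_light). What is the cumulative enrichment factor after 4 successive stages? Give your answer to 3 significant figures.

2.24

The single-stage factor is √(M_heavy/M_light), so 4 stages give [√(3.02/2.02)]^4 = (3.02/2.02)^(4/2).
= 1.49505^2 = 2.24.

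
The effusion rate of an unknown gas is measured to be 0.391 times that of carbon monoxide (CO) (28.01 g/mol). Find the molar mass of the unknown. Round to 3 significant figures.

From Graham's law, rate_X/rate_CO = √(M_CO/M_X).
0.391 = √(28.01/M_X)
M_X = 28.01 / 0.391² = 28.01 / 0.1529 = 183 g/mol

183 g/mol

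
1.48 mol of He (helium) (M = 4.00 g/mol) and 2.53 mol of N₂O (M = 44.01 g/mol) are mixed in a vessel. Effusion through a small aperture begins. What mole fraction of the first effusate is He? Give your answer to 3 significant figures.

The effusion rate of species i is ∝ p_i/√M_i ∝ n_i/√M_i.
Mole fraction of He in the effusate = (n_He/√M_He) / (n_He/√M_He + n_N₂O/√M_N₂O)
= (1.48/√4.00) / (1.48/√4.00 + 2.53/√44.01) = 0.7400/(0.7400 + 0.3814) = 0.660.

0.660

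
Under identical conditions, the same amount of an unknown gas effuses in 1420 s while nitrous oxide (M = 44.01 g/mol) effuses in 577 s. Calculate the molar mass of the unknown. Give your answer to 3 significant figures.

267 g/mol

Since effusion rate ∝ 1/√M, t_X/t_N₂O = √(M_X/M_N₂O).
1420/577 = 2.461 = √(M_X/44.01)
M_X = 44.01 × 2.461² = 44.01 × 6.057 = 267 g/mol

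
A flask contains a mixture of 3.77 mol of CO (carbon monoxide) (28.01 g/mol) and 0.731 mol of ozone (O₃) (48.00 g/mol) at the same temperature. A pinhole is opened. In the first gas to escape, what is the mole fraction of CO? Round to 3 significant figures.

0.871

Each component's effusion rate ∝ (its partial pressure)·(1/√M) ∝ n_i/√M_i.
So x_CO in the escaping gas = (n_CO/√M_CO) / Σ(n_i/√M_i)
= (3.77/√28.01) / (3.77/√28.01 + 0.731/√48.00) = 0.7123/(0.7123 + 0.1055) = 0.871.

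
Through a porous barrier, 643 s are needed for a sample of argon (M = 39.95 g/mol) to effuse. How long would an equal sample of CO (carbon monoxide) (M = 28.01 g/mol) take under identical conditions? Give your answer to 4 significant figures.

538.4 s

From Graham's law, t_CO/t_Ar = √(M_CO/M_Ar) = √(28.01/39.95) = √0.7011 = 0.8373.
So the time for CO is 643 × 0.8373 = 538.4 s.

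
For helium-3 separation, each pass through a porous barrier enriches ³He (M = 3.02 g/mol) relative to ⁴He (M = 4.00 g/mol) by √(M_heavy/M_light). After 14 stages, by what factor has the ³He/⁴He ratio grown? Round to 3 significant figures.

7.15

After 14 stages the ratio has grown by (√(4.00/3.02))^14 = (4.00/3.02)^(14/2).
= 1.32450^7 = 7.15.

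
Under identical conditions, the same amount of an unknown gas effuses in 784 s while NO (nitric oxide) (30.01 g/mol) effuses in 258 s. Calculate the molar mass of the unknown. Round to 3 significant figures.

By Graham's law, t_X/t_NO = √(M_X/M_NO).
784/258 = 3.039 = √(M_X/30.01)
M_X = 30.01 × 3.039² = 30.01 × 9.234 = 277 g/mol

277 g/mol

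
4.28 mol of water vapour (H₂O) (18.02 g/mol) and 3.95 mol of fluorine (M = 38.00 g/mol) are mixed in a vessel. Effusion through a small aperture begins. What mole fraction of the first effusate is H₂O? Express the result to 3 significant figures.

Effusion rate of each component ∝ n_i/√M_i (partial pressure × 1/√M).
Mole fraction of H₂O in the effusate = (n_H₂O/√M_H₂O) / (n_H₂O/√M_H₂O + n_F₂/√M_F₂)
= (4.28/√18.02) / (4.28/√18.02 + 3.95/√38.00) = 1.008/(1.008 + 0.6408) = 0.611.

0.611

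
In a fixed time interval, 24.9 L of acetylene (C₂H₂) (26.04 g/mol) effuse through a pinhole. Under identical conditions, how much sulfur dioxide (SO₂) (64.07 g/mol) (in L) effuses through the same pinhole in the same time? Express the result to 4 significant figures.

15.87 L

Using Graham's law: rate_SO₂/rate_C₂H₂ = √(M_C₂H₂/M_SO₂) = √(26.04/64.07) = √0.4064 = 0.6375.
So the volume for SO₂ is 24.9 × 0.6375 = 15.87 L.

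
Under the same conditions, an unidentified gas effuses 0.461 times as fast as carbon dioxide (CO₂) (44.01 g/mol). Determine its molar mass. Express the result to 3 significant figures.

207 g/mol

From Graham's law, rate_X/rate_CO₂ = √(M_CO₂/M_X).
0.461 = √(44.01/M_X)
M_X = 44.01 / 0.461² = 44.01 / 0.2125 = 207 g/mol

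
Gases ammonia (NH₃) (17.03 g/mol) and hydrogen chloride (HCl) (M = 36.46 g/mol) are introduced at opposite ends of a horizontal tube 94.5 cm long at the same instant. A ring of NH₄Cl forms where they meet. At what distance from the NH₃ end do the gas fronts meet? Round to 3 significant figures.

Distances travelled in equal time are proportional to diffusion rates, so d_NH₃/d_HCl = √(M_HCl/M_NH₃) = √(36.46/17.03) = 1.463.
With d_NH₃ + d_HCl = 94.5 cm, d_HCl = 94.5/(1 + 1.463) = 38.36 cm.
d_NH₃ = 94.5 − 38.36 = 56.1 cm.

56.1 cm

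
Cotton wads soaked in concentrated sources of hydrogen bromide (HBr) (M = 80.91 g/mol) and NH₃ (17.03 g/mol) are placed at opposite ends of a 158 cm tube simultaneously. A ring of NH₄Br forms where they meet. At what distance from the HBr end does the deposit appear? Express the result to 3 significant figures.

49.7 cm

Distances travelled in equal time are proportional to diffusion rates, so d_HBr/d_NH₃ = √(M_NH₃/M_HBr) = √(17.03/80.91) = 0.4588.
With d_HBr + d_NH₃ = 158 cm, d_NH₃ = 158/(1 + 0.4588) = 108.3 cm.
d_HBr = 158 − 108.3 = 49.7 cm.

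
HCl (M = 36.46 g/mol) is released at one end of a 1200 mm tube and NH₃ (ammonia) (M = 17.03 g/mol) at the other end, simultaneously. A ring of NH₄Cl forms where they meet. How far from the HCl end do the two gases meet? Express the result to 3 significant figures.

The fronts meet when d_HCl + d_NH₃ = L with d_HCl/d_NH₃ = √(M_NH₃/M_HCl) (Graham's law). Here √(M_NH₃/M_HCl) = √(17.03/36.46) = 0.6834.
With d_HCl + d_NH₃ = 1200 mm, d_NH₃ = 1200/(1 + 0.6834) = 712.8 mm.
d_HCl = 1200 − 712.8 = 487 mm.

487 mm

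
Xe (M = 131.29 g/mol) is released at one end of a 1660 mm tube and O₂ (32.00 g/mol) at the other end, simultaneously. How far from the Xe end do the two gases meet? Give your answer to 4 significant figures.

Graham's law gives d_Xe/d_O₂ = rate_Xe/rate_O₂ = √(M_O₂/M_Xe) = √(32.00/131.29) = 0.4937.
With d_Xe + d_O₂ = 1660 mm, d_O₂ = 1660/(1 + 0.4937) = 1111 mm.
d_Xe = 1660 − 1111 = 548.7 mm.

548.7 mm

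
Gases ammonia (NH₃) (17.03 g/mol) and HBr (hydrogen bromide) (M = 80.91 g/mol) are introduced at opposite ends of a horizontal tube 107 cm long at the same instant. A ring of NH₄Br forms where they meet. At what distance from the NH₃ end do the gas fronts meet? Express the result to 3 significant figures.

Distances travelled in equal time are proportional to diffusion rates, so d_NH₃/d_HBr = √(M_HBr/M_NH₃) = √(80.91/17.03) = 2.180.
With d_NH₃ + d_HBr = 107 cm, d_HBr = 107/(1 + 2.180) = 33.65 cm.
d_NH₃ = 107 − 33.65 = 73.3 cm.

73.3 cm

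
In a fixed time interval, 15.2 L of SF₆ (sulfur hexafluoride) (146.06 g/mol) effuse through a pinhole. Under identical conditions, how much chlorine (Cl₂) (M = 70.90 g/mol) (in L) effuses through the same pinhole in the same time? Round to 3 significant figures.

Using Graham's law: rate_Cl₂/rate_SF₆ = √(M_SF₆/M_Cl₂) = √(146.06/70.90) = √2.060 = 1.435.
So the volume for Cl₂ is 15.2 × 1.435 = 21.8 L.

21.8 L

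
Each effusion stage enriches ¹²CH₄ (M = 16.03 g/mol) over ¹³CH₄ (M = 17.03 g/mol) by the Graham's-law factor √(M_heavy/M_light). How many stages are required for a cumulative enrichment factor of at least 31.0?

114

Per stage α = (17.03/16.03)^(1/2) = 1.06238^0.5, giving ln α = 0.03026.
Need α^N ≥ 31.0 ⇒ N ≥ ln(31.0) / ln α = 3.434 / 0.03026 = 113.49.
Minimum whole number of stages: N = 114.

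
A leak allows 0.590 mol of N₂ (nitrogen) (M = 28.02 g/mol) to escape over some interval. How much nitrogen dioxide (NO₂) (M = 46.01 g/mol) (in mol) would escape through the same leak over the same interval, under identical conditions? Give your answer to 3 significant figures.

0.460 mol

From Graham's law, rate_NO₂/rate_N₂ = √(M_N₂/M_NO₂) = √(28.02/46.01) = √0.6090 = 0.7804.
So the amount for NO₂ is 0.590 × 0.7804 = 0.460 mol.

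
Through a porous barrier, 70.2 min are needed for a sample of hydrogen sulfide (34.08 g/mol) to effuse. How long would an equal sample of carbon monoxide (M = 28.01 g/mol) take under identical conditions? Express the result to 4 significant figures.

63.64 min

By Graham's law, t_CO/t_H₂S = √(M_CO/M_H₂S) = √(28.01/34.08) = √0.8219 = 0.9066.
So the time for CO is 70.2 × 0.9066 = 63.64 min.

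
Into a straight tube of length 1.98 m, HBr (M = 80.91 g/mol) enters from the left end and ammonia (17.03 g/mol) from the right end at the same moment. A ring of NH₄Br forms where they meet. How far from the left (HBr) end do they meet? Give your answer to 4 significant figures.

In equal time, each gas travels a distance ∝ its rate ∝ 1/√M, so d_HBr/d_NH₃ = √(M_NH₃/M_HBr) = √(17.03/80.91) = 0.4588.
With d_HBr + d_NH₃ = 1.98 m, d_NH₃ = 1.98/(1 + 0.4588) = 1.357 m.
d_HBr = 1.98 − 1.357 = 0.6227 m.

0.6227 m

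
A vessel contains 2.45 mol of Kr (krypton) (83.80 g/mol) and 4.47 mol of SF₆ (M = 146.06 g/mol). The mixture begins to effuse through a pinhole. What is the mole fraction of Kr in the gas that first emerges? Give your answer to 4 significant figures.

Rate_i ∝ x_i/√M_i (Graham's law weighted by mole fraction), so the effusate composition follows n_i/√M_i.
So x_Kr in the escaping gas = (n_Kr/√M_Kr) / Σ(n_i/√M_i)
= (2.45/√83.80) / (2.45/√83.80 + 4.47/√146.06) = 0.2676/(0.2676 + 0.3699) = 0.4198.

0.4198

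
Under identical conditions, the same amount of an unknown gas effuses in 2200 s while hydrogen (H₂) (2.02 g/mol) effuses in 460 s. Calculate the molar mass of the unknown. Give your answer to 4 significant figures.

46.20 g/mol

Using Graham's law: t_X/t_H₂ = √(M_X/M_H₂).
2200/460 = 4.783 = √(M_X/2.02)
M_X = 2.02 × 4.783² = 2.02 × 22.87 = 46.20 g/mol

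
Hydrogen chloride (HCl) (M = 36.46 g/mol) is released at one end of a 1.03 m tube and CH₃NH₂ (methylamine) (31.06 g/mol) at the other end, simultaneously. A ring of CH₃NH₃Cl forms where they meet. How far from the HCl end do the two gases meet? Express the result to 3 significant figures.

0.494 m

Distances travelled in equal time are proportional to diffusion rates, so d_HCl/d_CH₃NH₂ = √(M_CH₃NH₂/M_HCl) = √(31.06/36.46) = 0.9230.
With d_HCl + d_CH₃NH₂ = 1.03 m, d_CH₃NH₂ = 1.03/(1 + 0.9230) = 0.5356 m.
d_HCl = 1.03 − 0.5356 = 0.494 m.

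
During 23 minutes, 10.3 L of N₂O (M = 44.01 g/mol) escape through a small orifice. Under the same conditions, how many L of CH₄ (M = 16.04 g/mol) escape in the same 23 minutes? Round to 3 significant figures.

17.1 L

By Graham's law, rate_CH₄/rate_N₂O = √(M_N₂O/M_CH₄) = √(44.01/16.04) = √2.744 = 1.656.
So the volume for CH₄ is 10.3 × 1.656 = 17.1 L.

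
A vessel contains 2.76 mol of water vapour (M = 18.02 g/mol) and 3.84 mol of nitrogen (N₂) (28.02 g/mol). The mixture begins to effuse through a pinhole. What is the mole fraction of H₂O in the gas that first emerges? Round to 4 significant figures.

The effusion rate of species i is ∝ p_i/√M_i ∝ n_i/√M_i.
Mole fraction of H₂O in the effusate = (n_H₂O/√M_H₂O) / (n_H₂O/√M_H₂O + n_N₂/√M_N₂)
= (2.76/√18.02) / (2.76/√18.02 + 3.84/√28.02) = 0.6502/(0.6502 + 0.7254) = 0.4726.

0.4726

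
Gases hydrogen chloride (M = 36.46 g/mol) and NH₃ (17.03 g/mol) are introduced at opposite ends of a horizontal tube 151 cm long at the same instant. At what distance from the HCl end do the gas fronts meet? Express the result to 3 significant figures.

61.3 cm

The fronts meet when d_HCl + d_NH₃ = L with d_HCl/d_NH₃ = √(M_NH₃/M_HCl) (Graham's law). Here √(M_NH₃/M_HCl) = √(17.03/36.46) = 0.6834.
With d_HCl + d_NH₃ = 151 cm, d_NH₃ = 151/(1 + 0.6834) = 89.70 cm.
d_HCl = 151 − 89.70 = 61.3 cm.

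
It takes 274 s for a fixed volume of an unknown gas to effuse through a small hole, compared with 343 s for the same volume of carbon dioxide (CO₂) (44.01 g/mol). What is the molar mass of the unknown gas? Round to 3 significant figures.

From Graham's law, t_X/t_CO₂ = √(M_X/M_CO₂).
274/343 = 0.7988 = √(M_X/44.01)
M_X = 44.01 × 0.7988² = 44.01 × 0.6381 = 28.1 g/mol

28.1 g/mol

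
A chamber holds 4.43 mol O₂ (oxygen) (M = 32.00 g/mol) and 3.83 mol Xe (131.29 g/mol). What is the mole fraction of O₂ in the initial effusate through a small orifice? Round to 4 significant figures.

Each component's effusion rate ∝ (its partial pressure)·(1/√M) ∝ n_i/√M_i.
Mole fraction of O₂ in the effusate = (n_O₂/√M_O₂) / (n_O₂/√M_O₂ + n_Xe/√M_Xe)
= (4.43/√32.00) / (4.43/√32.00 + 3.83/√131.29) = 0.7831/(0.7831 + 0.3343) = 0.7009.

0.7009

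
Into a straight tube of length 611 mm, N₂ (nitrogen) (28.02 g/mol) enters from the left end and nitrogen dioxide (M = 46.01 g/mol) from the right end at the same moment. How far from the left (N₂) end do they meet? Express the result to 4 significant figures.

343.2 mm

The fronts meet when d_N₂ + d_NO₂ = L with d_N₂/d_NO₂ = √(M_NO₂/M_N₂) (Graham's law). Here √(M_NO₂/M_N₂) = √(46.01/28.02) = 1.281.
With d_N₂ + d_NO₂ = 611 mm, d_NO₂ = 611/(1 + 1.281) = 267.8 mm.
d_N₂ = 611 − 267.8 = 343.2 mm.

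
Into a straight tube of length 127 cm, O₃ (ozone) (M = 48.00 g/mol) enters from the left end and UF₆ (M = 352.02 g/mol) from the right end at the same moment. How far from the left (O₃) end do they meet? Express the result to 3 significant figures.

92.8 cm

In equal time, each gas travels a distance ∝ its rate ∝ 1/√M, so d_O₃/d_UF₆ = √(M_UF₆/M_O₃) = √(352.02/48.00) = 2.708.
With d_O₃ + d_UF₆ = 127 cm, d_UF₆ = 127/(1 + 2.708) = 34.25 cm.
d_O₃ = 127 − 34.25 = 92.8 cm.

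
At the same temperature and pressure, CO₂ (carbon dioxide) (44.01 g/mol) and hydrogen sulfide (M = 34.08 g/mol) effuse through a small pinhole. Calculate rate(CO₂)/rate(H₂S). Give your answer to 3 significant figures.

0.880

Since effusion rate ∝ 1/√M, rate_CO₂/rate_H₂S = √(M_H₂S/M_CO₂) = √(34.08/44.01) = √0.7744 = 0.880.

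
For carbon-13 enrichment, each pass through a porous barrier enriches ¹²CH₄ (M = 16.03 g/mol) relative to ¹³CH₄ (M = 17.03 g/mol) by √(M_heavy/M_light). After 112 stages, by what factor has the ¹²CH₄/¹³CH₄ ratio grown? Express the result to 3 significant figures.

The single-stage factor is √(M_heavy/M_light), so 112 stages give [√(17.03/16.03)]^112 = (17.03/16.03)^(112/2).
= 1.06238^56 = 29.6.

29.6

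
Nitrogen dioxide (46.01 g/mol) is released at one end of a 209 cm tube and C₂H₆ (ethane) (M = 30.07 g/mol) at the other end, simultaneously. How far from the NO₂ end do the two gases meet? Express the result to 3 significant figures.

93.4 cm

Graham's law gives d_NO₂/d_C₂H₆ = rate_NO₂/rate_C₂H₆ = √(M_C₂H₆/M_NO₂) = √(30.07/46.01) = 0.8084.
With d_NO₂ + d_C₂H₆ = 209 cm, d_C₂H₆ = 209/(1 + 0.8084) = 115.6 cm.
d_NO₂ = 209 − 115.6 = 93.4 cm.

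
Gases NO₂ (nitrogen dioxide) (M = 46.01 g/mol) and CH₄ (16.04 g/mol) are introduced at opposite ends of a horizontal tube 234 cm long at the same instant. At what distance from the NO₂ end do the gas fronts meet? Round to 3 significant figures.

86.9 cm

The fronts meet when d_NO₂ + d_CH₄ = L with d_NO₂/d_CH₄ = √(M_CH₄/M_NO₂) (Graham's law). Here √(M_CH₄/M_NO₂) = √(16.04/46.01) = 0.5904.
With d_NO₂ + d_CH₄ = 234 cm, d_CH₄ = 234/(1 + 0.5904) = 147.1 cm.
d_NO₂ = 234 − 147.1 = 86.9 cm.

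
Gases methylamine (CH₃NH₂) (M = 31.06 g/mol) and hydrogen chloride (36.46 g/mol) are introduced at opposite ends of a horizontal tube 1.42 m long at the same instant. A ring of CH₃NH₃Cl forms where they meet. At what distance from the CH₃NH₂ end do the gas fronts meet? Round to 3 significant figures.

0.738 m

Distances travelled in equal time are proportional to diffusion rates, so d_CH₃NH₂/d_HCl = √(M_HCl/M_CH₃NH₂) = √(36.46/31.06) = 1.083.
With d_CH₃NH₂ + d_HCl = 1.42 m, d_HCl = 1.42/(1 + 1.083) = 0.6816 m.
d_CH₃NH₂ = 1.42 − 0.6816 = 0.738 m.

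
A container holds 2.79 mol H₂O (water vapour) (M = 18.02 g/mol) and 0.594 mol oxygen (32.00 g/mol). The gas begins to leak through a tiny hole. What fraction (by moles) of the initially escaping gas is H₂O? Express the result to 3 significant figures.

0.862

Rate_i ∝ x_i/√M_i (Graham's law weighted by mole fraction), so the effusate composition follows n_i/√M_i.
Mole fraction of H₂O in the effusate = (n_H₂O/√M_H₂O) / (n_H₂O/√M_H₂O + n_O₂/√M_O₂)
= (2.79/√18.02) / (2.79/√18.02 + 0.594/√32.00) = 0.6572/(0.6572 + 0.1050) = 0.862.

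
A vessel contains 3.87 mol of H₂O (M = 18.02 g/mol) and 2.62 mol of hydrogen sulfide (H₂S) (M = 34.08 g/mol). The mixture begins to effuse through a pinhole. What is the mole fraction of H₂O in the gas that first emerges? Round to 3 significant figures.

Each component's effusion rate ∝ (its partial pressure)·(1/√M) ∝ n_i/√M_i.
Mole fraction of H₂O in the effusate = (n_H₂O/√M_H₂O) / (n_H₂O/√M_H₂O + n_H₂S/√M_H₂S)
= (3.87/√18.02) / (3.87/√18.02 + 2.62/√34.08) = 0.9117/(0.9117 + 0.4488) = 0.670.

0.670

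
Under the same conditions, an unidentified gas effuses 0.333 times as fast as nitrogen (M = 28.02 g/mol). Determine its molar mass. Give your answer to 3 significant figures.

From Graham's law, rate_X/rate_N₂ = √(M_N₂/M_X).
0.333 = √(28.02/M_X)
M_X = 28.02 / 0.333² = 28.02 / 0.1109 = 253 g/mol

253 g/mol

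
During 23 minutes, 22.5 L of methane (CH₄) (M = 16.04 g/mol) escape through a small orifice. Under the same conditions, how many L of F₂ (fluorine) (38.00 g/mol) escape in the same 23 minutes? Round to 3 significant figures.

14.6 L

Graham's law gives rate_F₂/rate_CH₄ = √(M_CH₄/M_F₂) = √(16.04/38.00) = √0.4221 = 0.6497.
So the volume for F₂ is 22.5 × 0.6497 = 14.6 L.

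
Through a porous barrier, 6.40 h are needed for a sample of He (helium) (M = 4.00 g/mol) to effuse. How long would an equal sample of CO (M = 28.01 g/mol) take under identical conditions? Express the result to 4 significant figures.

16.94 h

Graham's law gives t_CO/t_He = √(M_CO/M_He) = √(28.01/4.00) = √7.003 = 2.646.
So the time for CO is 6.40 × 2.646 = 16.94 h.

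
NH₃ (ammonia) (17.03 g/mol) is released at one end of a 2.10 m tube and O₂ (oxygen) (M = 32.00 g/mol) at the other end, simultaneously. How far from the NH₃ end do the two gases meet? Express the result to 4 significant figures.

In equal time, each gas travels a distance ∝ its rate ∝ 1/√M, so d_NH₃/d_O₂ = √(M_O₂/M_NH₃) = √(32.00/17.03) = 1.371.
With d_NH₃ + d_O₂ = 2.10 m, d_O₂ = 2.10/(1 + 1.371) = 0.8858 m.
d_NH₃ = 2.10 − 0.8858 = 1.214 m.

1.214 m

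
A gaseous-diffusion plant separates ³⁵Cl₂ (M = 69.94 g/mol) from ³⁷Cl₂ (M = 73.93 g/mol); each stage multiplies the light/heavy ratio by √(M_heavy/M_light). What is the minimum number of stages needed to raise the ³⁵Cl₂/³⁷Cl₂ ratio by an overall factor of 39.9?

133

With α = √(73.93/69.94) per stage, ln α = ½ ln(1.05705) = 0.02774.
Need α^N ≥ 39.9 ⇒ N ≥ ln(39.9) / ln α = 3.686 / 0.02774 = 132.89.
So at least 133 stages are needed.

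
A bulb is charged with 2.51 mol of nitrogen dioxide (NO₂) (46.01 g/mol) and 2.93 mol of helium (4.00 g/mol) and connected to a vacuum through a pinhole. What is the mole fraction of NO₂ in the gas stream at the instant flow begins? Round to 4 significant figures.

0.2017

Each component's effusion rate ∝ (its partial pressure)·(1/√M) ∝ n_i/√M_i.
So x_NO₂ in the escaping gas = (n_NO₂/√M_NO₂) / Σ(n_i/√M_i)
= (2.51/√46.01) / (2.51/√46.01 + 2.93/√4.00) = 0.3700/(0.3700 + 1.465) = 0.2017.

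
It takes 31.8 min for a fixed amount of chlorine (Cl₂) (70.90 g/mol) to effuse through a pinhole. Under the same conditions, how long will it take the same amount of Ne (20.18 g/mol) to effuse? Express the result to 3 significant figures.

Using Graham's law: t_Ne/t_Cl₂ = √(M_Ne/M_Cl₂) = √(20.18/70.90) = √0.2846 = 0.5335.
So the time for Ne is 31.8 × 0.5335 = 17.0 min.

17.0 min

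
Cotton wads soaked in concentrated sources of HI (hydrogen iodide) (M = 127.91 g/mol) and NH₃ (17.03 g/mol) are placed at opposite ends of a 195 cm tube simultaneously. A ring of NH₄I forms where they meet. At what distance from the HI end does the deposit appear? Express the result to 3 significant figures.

The fronts meet when d_HI + d_NH₃ = L with d_HI/d_NH₃ = √(M_NH₃/M_HI) (Graham's law). Here √(M_NH₃/M_HI) = √(17.03/127.91) = 0.3649.
With d_HI + d_NH₃ = 195 cm, d_NH₃ = 195/(1 + 0.3649) = 142.9 cm.
d_HI = 195 − 142.9 = 52.1 cm.

52.1 cm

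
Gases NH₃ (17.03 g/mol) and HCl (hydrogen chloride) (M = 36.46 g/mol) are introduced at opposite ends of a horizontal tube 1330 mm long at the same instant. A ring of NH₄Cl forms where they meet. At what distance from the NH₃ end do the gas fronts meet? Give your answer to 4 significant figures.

Distances travelled in equal time are proportional to diffusion rates, so d_NH₃/d_HCl = √(M_HCl/M_NH₃) = √(36.46/17.03) = 1.463.
With d_NH₃ + d_HCl = 1330 mm, d_HCl = 1330/(1 + 1.463) = 540.0 mm.
d_NH₃ = 1330 − 540.0 = 790.0 mm.

790.0 mm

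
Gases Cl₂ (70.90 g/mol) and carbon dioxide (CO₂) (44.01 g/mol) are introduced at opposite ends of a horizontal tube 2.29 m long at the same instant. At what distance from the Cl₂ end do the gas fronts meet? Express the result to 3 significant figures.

1.01 m

Graham's law gives d_Cl₂/d_CO₂ = rate_Cl₂/rate_CO₂ = √(M_CO₂/M_Cl₂) = √(44.01/70.90) = 0.7879.
With d_Cl₂ + d_CO₂ = 2.29 m, d_CO₂ = 2.29/(1 + 0.7879) = 1.281 m.
d_Cl₂ = 2.29 − 1.281 = 1.01 m.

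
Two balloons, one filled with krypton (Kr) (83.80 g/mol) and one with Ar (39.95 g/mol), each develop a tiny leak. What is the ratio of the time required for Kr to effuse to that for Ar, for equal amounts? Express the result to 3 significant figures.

1.45

Graham's law gives t_Kr/t_Ar = √(M_Kr/M_Ar) = √(83.80/39.95) = √2.098 = 1.45.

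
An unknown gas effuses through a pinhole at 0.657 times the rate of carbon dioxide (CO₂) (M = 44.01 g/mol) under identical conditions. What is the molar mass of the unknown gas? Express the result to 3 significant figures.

Graham's law gives rate_X/rate_CO₂ = √(M_CO₂/M_X).
0.657 = √(44.01/M_X)
M_X = 44.01 / 0.657² = 44.01 / 0.4316 = 102 g/mol

102 g/mol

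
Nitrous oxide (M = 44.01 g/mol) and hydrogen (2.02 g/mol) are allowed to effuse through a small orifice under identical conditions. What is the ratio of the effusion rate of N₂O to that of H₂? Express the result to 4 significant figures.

Using Graham's law: rate_N₂O/rate_H₂ = √(M_H₂/M_N₂O) = √(2.02/44.01) = √0.04590 = 0.2142.

0.2142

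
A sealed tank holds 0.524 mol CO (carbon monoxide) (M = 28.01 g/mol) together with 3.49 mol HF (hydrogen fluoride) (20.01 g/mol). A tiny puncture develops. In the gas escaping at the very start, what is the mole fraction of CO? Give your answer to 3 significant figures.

0.113

Effusion rate of each component ∝ n_i/√M_i (partial pressure × 1/√M).
So x_CO in the escaping gas = (n_CO/√M_CO) / Σ(n_i/√M_i)
= (0.524/√28.01) / (0.524/√28.01 + 3.49/√20.01) = 0.09901/(0.09901 + 0.7802) = 0.113.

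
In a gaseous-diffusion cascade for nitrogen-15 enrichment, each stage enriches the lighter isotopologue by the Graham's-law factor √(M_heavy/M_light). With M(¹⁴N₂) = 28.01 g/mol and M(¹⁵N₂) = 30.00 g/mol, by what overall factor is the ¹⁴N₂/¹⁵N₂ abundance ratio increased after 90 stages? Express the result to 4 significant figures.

21.95

The single-stage factor is √(M_heavy/M_light), so 90 stages give [√(30.00/28.01)]^90 = (30.00/28.01)^(90/2).
= 1.07105^45 = 21.95.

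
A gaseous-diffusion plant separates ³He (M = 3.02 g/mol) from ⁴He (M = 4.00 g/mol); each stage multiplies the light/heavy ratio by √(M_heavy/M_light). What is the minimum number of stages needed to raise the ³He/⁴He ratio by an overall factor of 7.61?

Single-stage factor α = √(4.00/3.02), so ln α = ½ ln(1.32450) = 0.1405.
Need α^N ≥ 7.61 ⇒ N ≥ ln(7.61) / ln α = 2.029 / 0.1405 = 14.44.
Rounding up, N = 15 stages.

15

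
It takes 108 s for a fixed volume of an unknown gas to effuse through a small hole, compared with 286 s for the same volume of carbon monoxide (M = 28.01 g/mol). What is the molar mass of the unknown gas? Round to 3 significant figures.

From Graham's law, t_X/t_CO = √(M_X/M_CO).
108/286 = 0.3776 = √(M_X/28.01)
M_X = 28.01 × 0.3776² = 28.01 × 0.1426 = 3.99 g/mol

3.99 g/mol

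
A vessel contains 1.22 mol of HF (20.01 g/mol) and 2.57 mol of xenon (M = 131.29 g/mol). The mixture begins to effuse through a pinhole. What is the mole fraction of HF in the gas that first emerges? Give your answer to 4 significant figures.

0.5487

Effusion rate of each component ∝ n_i/√M_i (partial pressure × 1/√M).
x_HF(eff) = (n_HF/√M_HF) / (n_HF/√M_HF + n_Xe/√M_Xe)
= (1.22/√20.01) / (1.22/√20.01 + 2.57/√131.29) = 0.2727/(0.2727 + 0.2243) = 0.5487.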